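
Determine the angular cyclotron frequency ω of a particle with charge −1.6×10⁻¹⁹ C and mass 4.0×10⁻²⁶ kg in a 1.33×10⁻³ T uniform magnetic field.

ω ≈ 5320 rad/s

ω = |q|B/m.
ω = (1.6×10⁻¹⁹)(1.33×10⁻³)/4.0×10⁻²⁶ ≈ 5320 rad/s.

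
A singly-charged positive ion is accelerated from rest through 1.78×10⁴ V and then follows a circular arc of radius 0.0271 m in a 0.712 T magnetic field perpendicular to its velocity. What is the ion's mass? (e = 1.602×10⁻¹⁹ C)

Combine |q|V = ½mv² and r = mv/(|q|B): eliminate v to get m = qB²r²/(2V).
m = (1.602×10⁻¹⁹)(0.712)²(0.0271)²/(2·1.78×10⁴) ≈ 1.68×10⁻²⁷ kg.

m ≈ 1.68×10⁻²⁷ kg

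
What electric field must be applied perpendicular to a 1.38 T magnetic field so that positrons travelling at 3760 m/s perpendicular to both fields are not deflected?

For straight-line motion qE = qvB, so E = vB.
E = 3760 × 1.38 = 5190 V/m.

E = 5190 V/m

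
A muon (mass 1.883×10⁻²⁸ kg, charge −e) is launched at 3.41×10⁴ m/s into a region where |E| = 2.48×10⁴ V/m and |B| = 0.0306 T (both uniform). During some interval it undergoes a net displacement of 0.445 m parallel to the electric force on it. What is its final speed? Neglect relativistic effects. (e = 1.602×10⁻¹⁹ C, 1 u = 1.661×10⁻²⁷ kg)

v_f ≈ 4.33×10⁶ m/s

B does no work; ΔKE = |q|E d.
½mv_f² = ½mv₀² + |q|Ed = ½(1.883×10⁻²⁸)(3.41×10⁴)² + (1.602×10⁻¹⁹)(2.48×10⁴)(0.445) ≈ 1.095×10⁻¹⁹ J + 1.768×10⁻¹⁵ J ≈ 1.768×10⁻¹⁵ J.
v_f = √(2·1.768×10⁻¹⁵/1.883×10⁻²⁸) ≈ 4.33×10⁶ m/s.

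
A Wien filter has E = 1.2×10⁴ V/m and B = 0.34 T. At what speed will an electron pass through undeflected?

For undeflected motion the electric and magnetic forces balance: qE = qvB.
v = E/B = 1.2×10⁴/0.34 = 3.5×10⁴ m/s.
The result is independent of the particle's charge and mass.

v = 3.5×10⁴ m/s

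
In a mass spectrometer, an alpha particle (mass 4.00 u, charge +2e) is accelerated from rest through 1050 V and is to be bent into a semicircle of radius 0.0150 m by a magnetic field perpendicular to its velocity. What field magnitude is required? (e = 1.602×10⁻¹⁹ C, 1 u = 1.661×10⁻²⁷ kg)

B ≈ 0.440 T

v = √(2|q|V/m) = √(2·3.204×10⁻¹⁹·1050/6.644×10⁻²⁷) ≈ 3.182×10⁵ m/s.
B = mv/(|q|r) = (6.644×10⁻²⁷)(3.182×10⁵)/((3.204×10⁻¹⁹)(0.0150)) ≈ 0.440 T.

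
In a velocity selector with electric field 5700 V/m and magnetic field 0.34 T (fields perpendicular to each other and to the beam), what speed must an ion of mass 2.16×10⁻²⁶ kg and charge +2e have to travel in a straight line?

Straight-line motion ⇒ electric and magnetic forces cancel, so E = vB.
v = E/B = 5700/0.34 = 1.7×10⁴ m/s.

v = 1.7×10⁴ m/s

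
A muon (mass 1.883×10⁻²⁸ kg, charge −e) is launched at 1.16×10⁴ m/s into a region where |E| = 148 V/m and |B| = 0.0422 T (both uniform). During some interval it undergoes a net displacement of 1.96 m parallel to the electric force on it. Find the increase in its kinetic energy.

The magnetic force is always ⟂ v and does no work; only the electric force changes KE.
ΔKE = F_E · d = |q|E d = (1.602×10⁻¹⁹)(148)(1.96) ≈ 4.65×10⁻¹⁷ J.

ΔKE ≈ 4.65×10⁻¹⁷ J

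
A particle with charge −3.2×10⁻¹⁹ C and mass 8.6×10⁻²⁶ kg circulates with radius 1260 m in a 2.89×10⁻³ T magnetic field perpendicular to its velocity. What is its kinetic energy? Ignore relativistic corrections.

KE ≈ 4.93×10⁷ eV

v = |q|Br/m, then KE = ½mv² = (qBr)²/(2m).
v = (3.2×10⁻¹⁹)(2.89×10⁻³)(1260)/8.6×10⁻²⁶ ≈ 1.355×10⁷ m/s.
KE = ½(8.6×10⁻²⁶)(1.355×10⁷)² ≈ 7.89×10⁻¹² J = 4.93×10⁷ eV.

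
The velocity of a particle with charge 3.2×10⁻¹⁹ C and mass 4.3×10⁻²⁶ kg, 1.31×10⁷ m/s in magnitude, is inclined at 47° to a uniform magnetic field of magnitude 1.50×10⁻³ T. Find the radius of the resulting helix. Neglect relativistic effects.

r ≈ 858 m

v⊥ = v sinθ = 1.31×10⁷·sin47° ≈ 9.581×10⁶ m/s.
r = m v⊥/(|q|B) = (4.3×10⁻²⁶)(9.581×10⁶)/((3.2×10⁻¹⁹)(1.50×10⁻³)) ≈ 858 m.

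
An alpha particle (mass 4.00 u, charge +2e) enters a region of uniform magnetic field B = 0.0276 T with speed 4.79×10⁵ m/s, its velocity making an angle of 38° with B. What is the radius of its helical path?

v⊥ = v sinθ = 4.79×10⁵·sin38° ≈ 2.949×10⁵ m/s.
r = m v⊥/(|q|B) = (6.644×10⁻²⁷)(2.949×10⁵)/((3.204×10⁻¹⁹)(0.0276)) ≈ 0.222 m.

r ≈ 0.222 m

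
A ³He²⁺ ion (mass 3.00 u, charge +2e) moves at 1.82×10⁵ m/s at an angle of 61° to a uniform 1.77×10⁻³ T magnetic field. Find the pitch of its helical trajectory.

v∥ = v cosθ = 1.82×10⁵·cos61° ≈ 8.824×10⁴ m/s.
T = 2πm/(|q|B) = 2π(4.983×10⁻²⁷)/((3.204×10⁻¹⁹)(1.77×10⁻³)) ≈ 5.521×10⁻⁵ s.
pitch = v∥ T = (8.824×10⁴)(5.521×10⁻⁵) ≈ 4.87 m.

p ≈ 4.87 m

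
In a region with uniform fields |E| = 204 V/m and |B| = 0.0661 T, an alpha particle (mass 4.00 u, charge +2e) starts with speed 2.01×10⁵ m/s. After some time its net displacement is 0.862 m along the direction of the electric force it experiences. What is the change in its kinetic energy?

The magnetic force is always ⟂ v and does no work; only the electric force changes KE.
ΔKE = F_E · d = |q|E d = (3.204×10⁻¹⁹)(204)(0.862) ≈ 5.63×10⁻¹⁷ J.

ΔKE ≈ 5.63×10⁻¹⁷ J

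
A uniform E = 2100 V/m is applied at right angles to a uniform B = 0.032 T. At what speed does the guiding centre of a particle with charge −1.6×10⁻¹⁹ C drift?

The E×B drift speed is v_d = E/B.
v_d = 2100/0.032 = 6.6×10⁴ m/s.

v_d ≈ 6.6×10⁴ m/s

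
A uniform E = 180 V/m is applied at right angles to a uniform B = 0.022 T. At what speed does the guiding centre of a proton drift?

In crossed fields the guiding centre drifts at v_d = |E×B|/B² = E/B, independent of charge and mass.
v_d = 180/0.022 = 8200 m/s.

v_d ≈ 8200 m/s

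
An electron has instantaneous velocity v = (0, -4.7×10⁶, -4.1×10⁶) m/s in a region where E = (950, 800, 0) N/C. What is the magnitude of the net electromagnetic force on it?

Only an electric field acts, so F = qE = (−1.602×10⁻¹⁹ C)·(950, 800, 0) = (-1.52×10⁻¹⁶, -1.28×10⁻¹⁶, 0) N.
|F| = 1.99×10⁻¹⁶ N.

|F| ≈ 1.99×10⁻¹⁶ N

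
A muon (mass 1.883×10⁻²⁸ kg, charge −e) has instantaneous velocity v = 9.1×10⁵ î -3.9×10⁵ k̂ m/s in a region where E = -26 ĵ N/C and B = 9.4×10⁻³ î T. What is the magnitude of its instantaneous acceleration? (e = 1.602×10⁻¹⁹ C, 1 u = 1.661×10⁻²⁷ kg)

v×B = (0, -3670, 0) N/C.
E + v×B = (0, -3690, 0) N/C.
F = q(E + v×B) = (−1.602×10⁻¹⁹ C)·(0, -3690, 0) = (0, 5.91×10⁻¹⁶, 0) N.
|a| = |F|/m = 5.915×10⁻¹⁶/1.883×10⁻²⁸ ≈ 3.14×10¹² m/s².

|a| ≈ 3.14×10¹² m/s²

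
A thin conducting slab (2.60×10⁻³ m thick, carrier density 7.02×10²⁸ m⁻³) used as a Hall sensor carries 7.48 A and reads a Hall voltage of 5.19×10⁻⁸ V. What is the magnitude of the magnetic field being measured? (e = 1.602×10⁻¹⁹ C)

B ≈ 0.203 T

From V_H = IB/(n e t), B = V_H n e t / I.
B = (5.19×10⁻⁸)(7.02×10²⁸)(1.602×10⁻¹⁹)(2.60×10⁻³)/7.48 ≈ 0.203 T.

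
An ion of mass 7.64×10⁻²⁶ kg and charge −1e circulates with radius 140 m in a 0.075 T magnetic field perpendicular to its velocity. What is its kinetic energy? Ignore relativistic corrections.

KE ≈ 1.2×10⁸ eV

v = |q|Br/m, then KE = ½mv² = (qBr)²/(2m).
v = (1.602×10⁻¹⁹)(0.075)(140)/7.64×10⁻²⁶ ≈ 2.202×10⁷ m/s.
KE = ½(7.64×10⁻²⁶)(2.202×10⁷)² ≈ 1.9×10⁻¹¹ J = 1.2×10⁸ eV.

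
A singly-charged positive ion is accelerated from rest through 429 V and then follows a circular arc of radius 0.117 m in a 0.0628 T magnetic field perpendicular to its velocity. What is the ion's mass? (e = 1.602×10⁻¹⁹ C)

Combine |q|V = ½mv² and r = mv/(|q|B): eliminate v to get m = qB²r²/(2V).
m = (1.602×10⁻¹⁹)(0.0628)²(0.117)²/(2·429) ≈ 1.01×10⁻²⁶ kg.

m ≈ 1.01×10⁻²⁶ kg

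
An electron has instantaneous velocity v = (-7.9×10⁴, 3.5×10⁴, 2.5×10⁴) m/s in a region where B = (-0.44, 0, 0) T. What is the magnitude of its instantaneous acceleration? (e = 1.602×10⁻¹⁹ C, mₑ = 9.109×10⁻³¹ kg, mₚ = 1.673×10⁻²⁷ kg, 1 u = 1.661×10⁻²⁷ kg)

v×B = (0, -1.10×10⁴, 1.54×10⁴) N/C.
F = q v×B = (−1.602×10⁻¹⁹ C)·(0, -1.10×10⁴, 1.54×10⁴) = (0, 1.76×10⁻¹⁵, -2.47×10⁻¹⁵) N.
|a| = |F|/m = 3.032×10⁻¹⁵/9.109×10⁻³¹ ≈ 3.33×10¹⁵ m/s².

|a| ≈ 3.33×10¹⁵ m/s²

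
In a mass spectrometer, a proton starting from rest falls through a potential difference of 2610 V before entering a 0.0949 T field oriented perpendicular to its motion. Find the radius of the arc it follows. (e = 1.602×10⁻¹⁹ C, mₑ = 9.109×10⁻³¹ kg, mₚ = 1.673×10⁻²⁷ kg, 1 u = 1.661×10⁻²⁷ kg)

Acceleration: |q|V = ½mv² ⇒ v = √(2|q|V/m) = √(2·1.602×10⁻¹⁹·2610/1.673×10⁻²⁷) ≈ 7.070×10⁵ m/s.
In the field: r = mv/(|q|B) = (1.673×10⁻²⁷)(7.070×10⁵)/((1.602×10⁻¹⁹)(0.0949)) ≈ 0.0778 m.

r ≈ 0.0778 m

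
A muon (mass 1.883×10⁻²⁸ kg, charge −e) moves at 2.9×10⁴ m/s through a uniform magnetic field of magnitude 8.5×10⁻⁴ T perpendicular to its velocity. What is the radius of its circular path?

r ≈ 0.040 m

The magnetic force provides the centripetal force: |q|vB = mv²/r.
r = mv/(|q|B) = (1.883×10⁻²⁸)(2.9×10⁴)/((1.602×10⁻¹⁹)(8.5×10⁻⁴)) ≈ 0.040 m.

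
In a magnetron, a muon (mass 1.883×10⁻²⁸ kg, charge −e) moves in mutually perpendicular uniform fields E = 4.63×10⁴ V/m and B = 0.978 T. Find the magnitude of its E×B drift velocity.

v_d ≈ 4.73×10⁴ m/s

In crossed fields the guiding centre drifts at v_d = |E×B|/B² = E/B, independent of charge and mass.
v_d = 4.63×10⁴/0.978 = 4.73×10⁴ m/s.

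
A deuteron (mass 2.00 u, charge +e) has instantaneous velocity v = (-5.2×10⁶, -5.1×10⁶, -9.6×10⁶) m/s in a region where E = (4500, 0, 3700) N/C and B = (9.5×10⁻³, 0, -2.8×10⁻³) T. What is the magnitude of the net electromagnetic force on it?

v×B = (1.43×10⁴, -1.06×10⁵, 4.84×10⁴) N/C.
E + v×B = (1.88×10⁴, -1.06×10⁵, 5.22×10⁴) N/C.
F = q(E + v×B) = (1.602×10⁻¹⁹ C)·(1.88×10⁴, -1.06×10⁵, 5.22×10⁴) = (3.01×10⁻¹⁵, -1.69×10⁻¹⁴, 8.35×10⁻¹⁵) N.
|F| = 1.91×10⁻¹⁴ N.

|F| ≈ 1.91×10⁻¹⁴ N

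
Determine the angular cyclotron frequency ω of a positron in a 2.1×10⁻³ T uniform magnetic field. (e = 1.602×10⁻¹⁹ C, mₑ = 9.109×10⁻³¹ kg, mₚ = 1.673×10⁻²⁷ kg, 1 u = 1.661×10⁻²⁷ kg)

ω ≈ 3.7×10⁸ rad/s

ω = |q|B/m.
ω = (1.602×10⁻¹⁹)(2.1×10⁻³)/9.109×10⁻³¹ ≈ 3.7×10⁸ rad/s.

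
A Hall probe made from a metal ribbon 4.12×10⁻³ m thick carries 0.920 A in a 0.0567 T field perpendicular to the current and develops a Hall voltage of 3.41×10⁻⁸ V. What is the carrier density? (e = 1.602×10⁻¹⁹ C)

n ≈ 2.32×10²⁷ m⁻³

From V_H = IB/(n e t), n = IB/(V_H e t).
n = (0.920)(0.0567)/((3.41×10⁻⁸)(1.602×10⁻¹⁹)(4.12×10⁻³)) ≈ 2.32×10²⁷ m⁻³.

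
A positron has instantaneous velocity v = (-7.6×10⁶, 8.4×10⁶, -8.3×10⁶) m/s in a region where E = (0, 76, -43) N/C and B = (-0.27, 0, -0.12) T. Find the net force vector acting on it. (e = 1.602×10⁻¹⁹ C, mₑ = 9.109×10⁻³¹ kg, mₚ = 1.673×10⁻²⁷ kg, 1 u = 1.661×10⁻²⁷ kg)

F ≈ (-1.61×10⁻¹³, 2.13×10⁻¹³, 3.63×10⁻¹³) N

v×B = (-1.01×10⁶, 1.33×10⁶, 2.27×10⁶) N/C.
E + v×B = (-1.01×10⁶, 1.33×10⁶, 2.27×10⁶) N/C.
F = q(E + v×B) = (1.602×10⁻¹⁹ C)·(-1.01×10⁶, 1.33×10⁶, 2.27×10⁶) = (-1.61×10⁻¹³, 2.13×10⁻¹³, 3.63×10⁻¹³) N.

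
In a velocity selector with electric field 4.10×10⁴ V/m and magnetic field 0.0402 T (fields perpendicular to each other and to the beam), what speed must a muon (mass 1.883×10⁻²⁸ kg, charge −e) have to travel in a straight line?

Zero net Lorentz force requires |qE| = |q v×B|, i.e. E = vB.
v = E/B = 4.10×10⁴/0.0402 = 1.02×10⁶ m/s.

v = 1.02×10⁶ m/s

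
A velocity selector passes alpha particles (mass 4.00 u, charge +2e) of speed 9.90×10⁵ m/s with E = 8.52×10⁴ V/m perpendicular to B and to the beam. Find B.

B = 0.0861 T

Balance of forces in the selector: qE = qvB ⇒ B = E/v.
B = 8.52×10⁴/9.90×10⁵ = 0.0861 T.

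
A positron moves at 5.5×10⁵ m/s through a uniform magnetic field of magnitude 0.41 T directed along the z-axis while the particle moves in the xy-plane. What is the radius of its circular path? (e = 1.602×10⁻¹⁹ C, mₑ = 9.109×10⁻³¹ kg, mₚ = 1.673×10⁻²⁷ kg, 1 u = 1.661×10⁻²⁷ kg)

r ≈ 7.6×10⁻⁶ m

The magnetic force provides the centripetal force: |q|vB = mv²/r.
r = mv/(|q|B) = (9.109×10⁻³¹)(5.5×10⁵)/((1.602×10⁻¹⁹)(0.41)) ≈ 7.6×10⁻⁶ m.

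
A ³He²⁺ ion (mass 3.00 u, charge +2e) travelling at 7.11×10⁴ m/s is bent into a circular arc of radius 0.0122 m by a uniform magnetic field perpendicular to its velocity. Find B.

From |q|vB = mv²/r, B = mv/(|q|r).
B = (4.983×10⁻²⁷)(7.11×10⁴)/((3.204×10⁻¹⁹)(0.0122)) ≈ 0.0906 T.

B ≈ 0.0906 T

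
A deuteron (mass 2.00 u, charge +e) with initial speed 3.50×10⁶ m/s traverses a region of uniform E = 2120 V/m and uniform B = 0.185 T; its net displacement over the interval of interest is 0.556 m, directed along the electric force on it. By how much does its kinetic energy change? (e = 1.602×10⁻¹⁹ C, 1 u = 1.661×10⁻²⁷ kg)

The magnetic force is always ⟂ v and does no work; only the electric force changes KE.
ΔKE = F_E · d = |q|E d = (1.602×10⁻¹⁹)(2120)(0.556) ≈ 1.89×10⁻¹⁶ J.

ΔKE ≈ 1.89×10⁻¹⁶ J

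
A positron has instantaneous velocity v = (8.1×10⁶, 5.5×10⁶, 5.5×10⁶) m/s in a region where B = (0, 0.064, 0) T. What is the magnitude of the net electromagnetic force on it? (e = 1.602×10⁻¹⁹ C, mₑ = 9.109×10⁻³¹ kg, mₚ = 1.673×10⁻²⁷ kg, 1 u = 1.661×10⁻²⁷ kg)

|F| ≈ 1.00×10⁻¹³ N

v×B = (-3.52×10⁵, 0, 5.18×10⁵) N/C.
F = q v×B = (1.602×10⁻¹⁹ C)·(-3.52×10⁵, 0, 5.18×10⁵) = (-5.64×10⁻¹⁴, 0, 8.30×10⁻¹⁴) N.
|F| = 1.00×10⁻¹³ N.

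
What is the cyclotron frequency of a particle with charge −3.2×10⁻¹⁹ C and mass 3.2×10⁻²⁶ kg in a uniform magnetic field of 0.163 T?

f ≈ 2.59×10⁵ Hz

f = |q|B/(2πm).
f = (3.2×10⁻¹⁹)(0.163)/(2π·3.2×10⁻²⁶) ≈ 2.59×10⁵ Hz.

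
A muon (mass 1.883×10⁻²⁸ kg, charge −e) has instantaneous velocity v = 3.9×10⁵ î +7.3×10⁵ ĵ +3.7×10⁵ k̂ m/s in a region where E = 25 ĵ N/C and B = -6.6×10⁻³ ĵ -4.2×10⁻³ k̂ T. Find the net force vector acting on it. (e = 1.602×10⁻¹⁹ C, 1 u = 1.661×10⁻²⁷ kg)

v×B = (-624, 1640, -2570) N/C.
E + v×B = (-624, 1660, -2570) N/C.
F = q(E + v×B) = (−1.602×10⁻¹⁹ C)·(-624, 1660, -2570) = (1.00×10⁻¹⁶, -2.66×10⁻¹⁶, 4.12×10⁻¹⁶) N.

F ≈ (1.00×10⁻¹⁶, -2.66×10⁻¹⁶, 4.12×10⁻¹⁶) N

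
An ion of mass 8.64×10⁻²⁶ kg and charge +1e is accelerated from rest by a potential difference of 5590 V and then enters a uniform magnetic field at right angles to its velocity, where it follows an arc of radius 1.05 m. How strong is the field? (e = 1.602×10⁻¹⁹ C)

v = √(2|q|V/m) = √(2·1.602×10⁻¹⁹·5590/8.64×10⁻²⁶) ≈ 1.440×10⁵ m/s.
B = mv/(|q|r) = (8.64×10⁻²⁶)(1.440×10⁵)/((1.602×10⁻¹⁹)(1.05)) ≈ 0.0740 T.

B ≈ 0.0740 T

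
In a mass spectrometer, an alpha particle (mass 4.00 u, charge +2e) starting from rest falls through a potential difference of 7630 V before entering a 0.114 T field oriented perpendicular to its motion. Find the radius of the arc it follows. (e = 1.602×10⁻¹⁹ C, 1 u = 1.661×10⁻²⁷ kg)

Acceleration: |q|V = ½mv² ⇒ v = √(2|q|V/m) = √(2·3.204×10⁻¹⁹·7630/6.644×10⁻²⁷) ≈ 8.578×10⁵ m/s.
In the field: r = mv/(|q|B) = (6.644×10⁻²⁷)(8.578×10⁵)/((3.204×10⁻¹⁹)(0.114)) ≈ 0.156 m.

r ≈ 0.156 m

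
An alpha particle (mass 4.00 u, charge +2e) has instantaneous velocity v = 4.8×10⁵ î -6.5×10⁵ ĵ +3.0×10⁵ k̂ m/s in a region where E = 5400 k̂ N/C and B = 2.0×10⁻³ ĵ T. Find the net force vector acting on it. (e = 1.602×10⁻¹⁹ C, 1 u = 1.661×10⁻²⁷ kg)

F ≈ (-1.92×10⁻¹⁶, 0, 2.04×10⁻¹⁵) N

v×B = (-600, 0, 960) N/C.
E + v×B = (-600, 0, 6360) N/C.
F = q(E + v×B) = (3.204×10⁻¹⁹ C)·(-600, 0, 6360) = (-1.92×10⁻¹⁶, 0, 2.04×10⁻¹⁵) N.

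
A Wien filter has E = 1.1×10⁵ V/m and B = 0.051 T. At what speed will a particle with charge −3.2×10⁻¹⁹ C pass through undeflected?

v = 2.2×10⁶ m/s

Straight-line motion ⇒ electric and magnetic forces cancel, so E = vB.
v = E/B = 1.1×10⁵/0.051 = 2.2×10⁶ m/s.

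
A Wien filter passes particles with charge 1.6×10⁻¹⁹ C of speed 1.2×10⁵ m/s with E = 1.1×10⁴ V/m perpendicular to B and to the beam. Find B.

B = 0.092 T

Balance of forces in the selector: qE = qvB ⇒ B = E/v.
B = 1.1×10⁴/1.2×10⁵ = 0.092 T.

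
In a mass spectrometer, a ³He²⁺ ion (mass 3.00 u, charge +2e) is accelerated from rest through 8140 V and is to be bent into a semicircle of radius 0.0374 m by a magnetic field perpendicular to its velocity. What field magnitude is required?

v = √(2|q|V/m) = √(2·3.204×10⁻¹⁹·8140/4.983×10⁻²⁷) ≈ 1.023×10⁶ m/s.
B = mv/(|q|r) = (4.983×10⁻²⁷)(1.023×10⁶)/((3.204×10⁻¹⁹)(0.0374)) ≈ 0.425 T.

B ≈ 0.425 T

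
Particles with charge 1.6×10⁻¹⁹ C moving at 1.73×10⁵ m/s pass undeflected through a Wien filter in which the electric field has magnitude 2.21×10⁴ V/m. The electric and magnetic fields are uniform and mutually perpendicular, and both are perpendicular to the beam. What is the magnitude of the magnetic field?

Balance of forces in the selector: qE = qvB ⇒ B = E/v.
B = 2.21×10⁴/1.73×10⁵ = 0.128 T.

B = 0.128 T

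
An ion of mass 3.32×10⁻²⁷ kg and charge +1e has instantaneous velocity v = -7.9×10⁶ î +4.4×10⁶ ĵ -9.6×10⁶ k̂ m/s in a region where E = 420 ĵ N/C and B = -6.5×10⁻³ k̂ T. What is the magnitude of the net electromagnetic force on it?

|F| ≈ 9.36×10⁻¹⁵ N

v×B = (-2.86×10⁴, -5.14×10⁴, 0) N/C.
E + v×B = (-2.86×10⁴, -5.09×10⁴, 0) N/C.
F = q(E + v×B) = (1.602×10⁻¹⁹ C)·(-2.86×10⁴, -5.09×10⁴, 0) = (-4.58×10⁻¹⁵, -8.16×10⁻¹⁵, 0) N.
|F| = 9.36×10⁻¹⁵ N.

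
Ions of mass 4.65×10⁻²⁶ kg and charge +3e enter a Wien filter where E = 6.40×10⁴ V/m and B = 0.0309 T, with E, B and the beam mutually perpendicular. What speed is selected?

v = 2.07×10⁶ m/s

Straight-line motion ⇒ electric and magnetic forces cancel, so E = vB.
v = E/B = 6.40×10⁴/0.0309 = 2.07×10⁶ m/s.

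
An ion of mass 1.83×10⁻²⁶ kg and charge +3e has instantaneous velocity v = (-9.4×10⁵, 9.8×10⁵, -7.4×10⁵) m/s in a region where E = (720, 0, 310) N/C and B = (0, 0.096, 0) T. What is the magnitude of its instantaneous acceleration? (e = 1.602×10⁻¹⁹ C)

v×B = (7.10×10⁴, 0, -9.02×10⁴) N/C.
E + v×B = (7.18×10⁴, 0, -8.99×10⁴) N/C.
F = q(E + v×B) = (4.806×10⁻¹⁹ C)·(7.18×10⁴, 0, -8.99×10⁴) = (3.45×10⁻¹⁴, 0, -4.32×10⁻¹⁴) N.
|a| = |F|/m = 5.529×10⁻¹⁴/1.83×10⁻²⁶ ≈ 3.02×10¹² m/s².

|a| ≈ 3.02×10¹² m/s²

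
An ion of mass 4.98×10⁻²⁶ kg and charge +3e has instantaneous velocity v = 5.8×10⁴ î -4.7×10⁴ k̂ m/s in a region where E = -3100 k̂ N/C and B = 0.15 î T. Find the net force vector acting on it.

v×B = (0, -7050, 0) N/C.
E + v×B = (0, -7050, -3100) N/C.
F = q(E + v×B) = (4.806×10⁻¹⁹ C)·(0, -7050, -3100) = (0, -3.39×10⁻¹⁵, -1.49×10⁻¹⁵) N.

F ≈ (0, -3.39×10⁻¹⁵, -1.49×10⁻¹⁵) N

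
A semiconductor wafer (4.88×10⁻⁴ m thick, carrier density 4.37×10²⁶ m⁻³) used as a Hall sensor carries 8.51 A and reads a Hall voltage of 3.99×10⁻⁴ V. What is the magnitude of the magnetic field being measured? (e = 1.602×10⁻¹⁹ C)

From V_H = IB/(n e t), B = V_H n e t / I.
B = (3.99×10⁻⁴)(4.37×10²⁶)(1.602×10⁻¹⁹)(4.88×10⁻⁴)/8.51 ≈ 1.60 T.

B ≈ 1.60 T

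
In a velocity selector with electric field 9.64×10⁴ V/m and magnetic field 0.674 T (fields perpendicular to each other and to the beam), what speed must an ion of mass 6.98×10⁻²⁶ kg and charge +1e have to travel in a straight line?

For undeflected motion the electric and magnetic forces balance: qE = qvB.
v = E/B = 9.64×10⁴/0.674 = 1.43×10⁵ m/s.

v = 1.43×10⁵ m/s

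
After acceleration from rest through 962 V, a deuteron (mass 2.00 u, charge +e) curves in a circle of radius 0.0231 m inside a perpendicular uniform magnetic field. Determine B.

v = √(2|q|V/m) = √(2·1.602×10⁻¹⁹·962/3.322×10⁻²⁷) ≈ 3.046×10⁵ m/s.
B = mv/(|q|r) = (3.322×10⁻²⁷)(3.046×10⁵)/((1.602×10⁻¹⁹)(0.0231)) ≈ 0.273 T.

B ≈ 0.273 T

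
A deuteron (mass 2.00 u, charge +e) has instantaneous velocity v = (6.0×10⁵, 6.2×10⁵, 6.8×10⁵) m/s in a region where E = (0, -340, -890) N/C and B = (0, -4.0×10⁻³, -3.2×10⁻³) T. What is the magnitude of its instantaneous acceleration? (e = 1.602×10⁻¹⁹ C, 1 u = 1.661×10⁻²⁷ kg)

|a| ≈ 1.80×10¹¹ m/s²

v×B = (736, 1920, -2400) N/C.
E + v×B = (736, 1580, -3290) N/C.
F = q(E + v×B) = (1.602×10⁻¹⁹ C)·(736, 1580, -3290) = (1.18×10⁻¹⁶, 2.53×10⁻¹⁶, -5.27×10⁻¹⁶) N.
|a| = |F|/m = 5.965×10⁻¹⁶/3.322×10⁻²⁷ ≈ 1.80×10¹¹ m/s².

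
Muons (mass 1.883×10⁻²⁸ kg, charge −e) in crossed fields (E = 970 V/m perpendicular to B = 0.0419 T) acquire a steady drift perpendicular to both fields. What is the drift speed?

v_d ≈ 2.32×10⁴ m/s

The E×B drift speed is v_d = E/B.
v_d = 970/0.0419 = 2.32×10⁴ m/s.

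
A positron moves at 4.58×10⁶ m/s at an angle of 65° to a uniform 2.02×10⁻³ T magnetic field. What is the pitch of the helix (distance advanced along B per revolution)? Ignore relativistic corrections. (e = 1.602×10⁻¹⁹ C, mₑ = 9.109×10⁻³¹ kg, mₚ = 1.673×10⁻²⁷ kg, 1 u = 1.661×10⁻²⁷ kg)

p ≈ 0.0342 m

v∥ = v cosθ = 4.58×10⁶·cos65° ≈ 1.936×10⁶ m/s.
T = 2πm/(|q|B) = 2π(9.109×10⁻³¹)/((1.602×10⁻¹⁹)(2.02×10⁻³)) ≈ 1.769×10⁻⁸ s.
pitch = v∥ T = (1.936×10⁶)(1.769×10⁻⁸) ≈ 0.0342 m.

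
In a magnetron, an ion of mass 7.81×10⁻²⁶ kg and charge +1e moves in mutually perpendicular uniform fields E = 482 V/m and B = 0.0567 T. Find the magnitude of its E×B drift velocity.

v_d ≈ 8500 m/s

The E×B drift speed is v_d = E/B.
v_d = 482/0.0567 = 8500 m/s.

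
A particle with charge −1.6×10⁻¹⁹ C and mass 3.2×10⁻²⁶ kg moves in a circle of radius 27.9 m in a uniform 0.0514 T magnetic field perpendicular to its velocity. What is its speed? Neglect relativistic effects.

v ≈ 7.17×10⁶ m/s

From |q|vB = mv²/r, v = |q|Br/m.
v = (1.6×10⁻¹⁹)(0.0514)(27.9)/3.2×10⁻²⁶ ≈ 7.17×10⁶ m/s.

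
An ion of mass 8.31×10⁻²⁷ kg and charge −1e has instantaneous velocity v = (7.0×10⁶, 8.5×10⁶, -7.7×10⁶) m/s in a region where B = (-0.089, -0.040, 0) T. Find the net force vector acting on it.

v×B = (-3.08×10⁵, 6.85×10⁵, 4.76×10⁵) N/C.
F = q v×B = (−1.602×10⁻¹⁹ C)·(-3.08×10⁵, 6.85×10⁵, 4.76×10⁵) = (4.93×10⁻¹⁴, -1.10×10⁻¹³, -7.63×10⁻¹⁴) N.

F ≈ (4.93×10⁻¹⁴, -1.10×10⁻¹³, -7.63×10⁻¹⁴) N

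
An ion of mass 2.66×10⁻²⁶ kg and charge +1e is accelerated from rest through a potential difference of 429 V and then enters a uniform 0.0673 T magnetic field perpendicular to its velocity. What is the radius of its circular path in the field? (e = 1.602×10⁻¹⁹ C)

r ≈ 0.177 m

Acceleration: |q|V = ½mv² ⇒ v = √(2|q|V/m) = √(2·1.602×10⁻¹⁹·429/2.66×10⁻²⁶) ≈ 7.188×10⁴ m/s.
In the field: r = mv/(|q|B) = (2.66×10⁻²⁶)(7.188×10⁴)/((1.602×10⁻¹⁹)(0.0673)) ≈ 0.177 m.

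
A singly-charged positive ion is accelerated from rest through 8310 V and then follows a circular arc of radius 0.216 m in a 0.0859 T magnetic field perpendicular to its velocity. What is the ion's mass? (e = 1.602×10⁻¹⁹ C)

m ≈ 3.32×10⁻²⁷ kg

Combine |q|V = ½mv² and r = mv/(|q|B): eliminate v to get m = qB²r²/(2V).
m = (1.602×10⁻¹⁹)(0.0859)²(0.216)²/(2·8310) ≈ 3.32×10⁻²⁷ kg.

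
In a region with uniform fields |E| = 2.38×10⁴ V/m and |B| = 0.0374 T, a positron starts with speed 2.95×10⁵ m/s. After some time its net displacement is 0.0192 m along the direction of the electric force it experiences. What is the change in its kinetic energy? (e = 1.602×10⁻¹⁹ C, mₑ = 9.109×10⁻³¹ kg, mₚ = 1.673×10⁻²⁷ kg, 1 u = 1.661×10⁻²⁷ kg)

ΔKE ≈ 7.32×10⁻¹⁷ J

The magnetic force is always ⟂ v and does no work; only the electric force changes KE.
ΔKE = F_E · d = |q|E d = (1.602×10⁻¹⁹)(2.38×10⁴)(0.0192) ≈ 7.32×10⁻¹⁷ J.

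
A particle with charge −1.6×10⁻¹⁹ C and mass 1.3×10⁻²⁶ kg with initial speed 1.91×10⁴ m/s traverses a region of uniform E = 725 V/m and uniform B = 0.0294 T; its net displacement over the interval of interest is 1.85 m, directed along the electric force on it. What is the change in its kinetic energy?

ΔKE ≈ 2.15×10⁻¹⁶ J

The magnetic force is always ⟂ v and does no work; only the electric force changes KE.
ΔKE = F_E · d = |q|E d = (1.6×10⁻¹⁹)(725)(1.85) ≈ 2.15×10⁻¹⁶ J.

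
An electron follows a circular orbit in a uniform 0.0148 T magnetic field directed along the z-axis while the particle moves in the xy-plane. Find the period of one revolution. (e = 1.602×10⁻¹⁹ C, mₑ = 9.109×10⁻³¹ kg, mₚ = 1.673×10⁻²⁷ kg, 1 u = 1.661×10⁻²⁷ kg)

The cyclotron period depends only on m, q, B: T = 2πm/(|q|B).
T = 2π(9.109×10⁻³¹)/((1.602×10⁻¹⁹)(0.0148)) ≈ 2.41×10⁻⁹ s.

T ≈ 2.41×10⁻⁹ s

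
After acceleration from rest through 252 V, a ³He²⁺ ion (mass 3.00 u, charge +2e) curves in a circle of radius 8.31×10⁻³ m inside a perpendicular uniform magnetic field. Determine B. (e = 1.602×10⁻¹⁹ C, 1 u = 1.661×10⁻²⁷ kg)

v = √(2|q|V/m) = √(2·3.204×10⁻¹⁹·252/4.983×10⁻²⁷) ≈ 1.800×10⁵ m/s.
B = mv/(|q|r) = (4.983×10⁻²⁷)(1.800×10⁵)/((3.204×10⁻¹⁹)(8.31×10⁻³)) ≈ 0.337 T.

B ≈ 0.337 T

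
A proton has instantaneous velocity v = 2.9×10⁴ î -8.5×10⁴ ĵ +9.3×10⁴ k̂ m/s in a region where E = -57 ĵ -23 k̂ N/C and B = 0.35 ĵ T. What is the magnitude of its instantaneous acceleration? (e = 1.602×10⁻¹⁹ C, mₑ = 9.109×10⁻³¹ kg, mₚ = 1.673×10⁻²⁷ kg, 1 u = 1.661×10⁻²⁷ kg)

|a| ≈ 3.26×10¹² m/s²

v×B = (-3.25×10⁴, 0, 1.02×10⁴) N/C.
E + v×B = (-3.25×10⁴, -57.0, 1.01×10⁴) N/C.
F = q(E + v×B) = (1.602×10⁻¹⁹ C)·(-3.25×10⁴, -57.0, 1.01×10⁴) = (-5.21×10⁻¹⁵, -9.13×10⁻¹⁸, 1.62×10⁻¹⁵) N.
|a| = |F|/m = 5.461×10⁻¹⁵/1.673×10⁻²⁷ ≈ 3.26×10¹² m/s².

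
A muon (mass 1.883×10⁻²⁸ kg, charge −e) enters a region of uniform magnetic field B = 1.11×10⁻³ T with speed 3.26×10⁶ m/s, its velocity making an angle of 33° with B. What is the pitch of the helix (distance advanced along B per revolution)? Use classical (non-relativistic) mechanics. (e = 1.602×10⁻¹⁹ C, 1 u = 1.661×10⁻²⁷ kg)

p ≈ 18.2 m

v∥ = v cosθ = 3.26×10⁶·cos33° ≈ 2.734×10⁶ m/s.
T = 2πm/(|q|B) = 2π(1.883×10⁻²⁸)/((1.602×10⁻¹⁹)(1.11×10⁻³)) ≈ 6.653×10⁻⁶ s.
pitch = v∥ T = (2.734×10⁶)(6.653×10⁻⁶) ≈ 18.2 m.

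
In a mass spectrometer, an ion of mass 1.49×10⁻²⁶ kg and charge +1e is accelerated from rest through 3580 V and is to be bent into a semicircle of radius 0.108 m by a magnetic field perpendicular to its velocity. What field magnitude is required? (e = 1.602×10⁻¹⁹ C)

v = √(2|q|V/m) = √(2·1.602×10⁻¹⁹·3580/1.49×10⁻²⁶) ≈ 2.775×10⁵ m/s.
B = mv/(|q|r) = (1.49×10⁻²⁶)(2.775×10⁵)/((1.602×10⁻¹⁹)(0.108)) ≈ 0.239 T.

B ≈ 0.239 T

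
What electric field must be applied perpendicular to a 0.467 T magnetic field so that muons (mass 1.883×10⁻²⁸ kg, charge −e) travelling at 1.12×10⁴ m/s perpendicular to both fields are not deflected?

For straight-line motion qE = qvB, so E = vB.
E = 1.12×10⁴ × 0.467 = 5230 V/m.

E = 5230 V/m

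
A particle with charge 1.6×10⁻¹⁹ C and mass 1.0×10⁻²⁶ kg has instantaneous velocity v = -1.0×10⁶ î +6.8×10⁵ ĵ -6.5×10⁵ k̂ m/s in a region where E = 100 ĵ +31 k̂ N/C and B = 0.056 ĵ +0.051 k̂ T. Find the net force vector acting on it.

v×B = (7.11×10⁴, 5.10×10⁴, -5.60×10⁴) N/C.
E + v×B = (7.11×10⁴, 5.11×10⁴, -5.60×10⁴) N/C.
F = q(E + v×B) = (1.6×10⁻¹⁹ C)·(7.11×10⁴, 5.11×10⁴, -5.60×10⁴) = (1.14×10⁻¹⁴, 8.18×10⁻¹⁵, -8.96×10⁻¹⁵) N.

F ≈ (1.14×10⁻¹⁴, 8.18×10⁻¹⁵, -8.96×10⁻¹⁵) N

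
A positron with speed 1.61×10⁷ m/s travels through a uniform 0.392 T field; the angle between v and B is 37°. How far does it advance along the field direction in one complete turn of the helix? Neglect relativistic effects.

v∥ = v cosθ = 1.61×10⁷·cos37° ≈ 1.286×10⁷ m/s.
T = 2πm/(|q|B) = 2π(9.109×10⁻³¹)/((1.602×10⁻¹⁹)(0.392)) ≈ 9.114×10⁻¹¹ s.
pitch = v∥ T = (1.286×10⁷)(9.114×10⁻¹¹) ≈ 1.17×10⁻³ m.

p ≈ 1.17×10⁻³ m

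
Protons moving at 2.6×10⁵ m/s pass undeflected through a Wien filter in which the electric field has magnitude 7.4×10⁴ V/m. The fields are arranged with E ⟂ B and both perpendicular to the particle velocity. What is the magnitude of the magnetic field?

B = 0.28 T

Balance of forces in the selector: qE = qvB ⇒ B = E/v.
B = 7.4×10⁴/2.6×10⁵ = 0.28 T.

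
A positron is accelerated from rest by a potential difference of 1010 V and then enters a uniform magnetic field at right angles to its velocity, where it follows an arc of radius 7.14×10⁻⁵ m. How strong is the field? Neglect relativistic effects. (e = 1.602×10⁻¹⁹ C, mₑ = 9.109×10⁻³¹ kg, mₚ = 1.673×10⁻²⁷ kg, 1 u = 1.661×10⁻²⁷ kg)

B ≈ 1.50 T

v = √(2|q|V/m) = √(2·1.602×10⁻¹⁹·1010/9.109×10⁻³¹) ≈ 1.885×10⁷ m/s.
B = mv/(|q|r) = (9.109×10⁻³¹)(1.885×10⁷)/((1.602×10⁻¹⁹)(7.14×10⁻⁵)) ≈ 1.50 T.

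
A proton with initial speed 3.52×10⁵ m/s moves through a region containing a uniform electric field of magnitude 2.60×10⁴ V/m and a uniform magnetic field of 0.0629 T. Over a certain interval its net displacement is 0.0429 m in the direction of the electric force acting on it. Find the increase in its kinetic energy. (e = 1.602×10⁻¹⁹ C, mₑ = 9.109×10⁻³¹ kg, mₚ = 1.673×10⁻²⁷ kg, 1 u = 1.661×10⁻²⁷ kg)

The magnetic force is always ⟂ v and does no work; only the electric force changes KE.
ΔKE = F_E · d = |q|E d = (1.602×10⁻¹⁹)(2.60×10⁴)(0.0429) ≈ 1.79×10⁻¹⁶ J.

ΔKE ≈ 1.79×10⁻¹⁶ J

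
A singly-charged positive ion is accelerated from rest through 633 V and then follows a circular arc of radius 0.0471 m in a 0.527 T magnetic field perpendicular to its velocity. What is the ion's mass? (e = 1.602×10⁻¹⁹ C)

Combine |q|V = ½mv² and r = mv/(|q|B): eliminate v to get m = qB²r²/(2V).
m = (1.602×10⁻¹⁹)(0.527)²(0.0471)²/(2·633) ≈ 7.80×10⁻²⁶ kg.

m ≈ 7.80×10⁻²⁶ kg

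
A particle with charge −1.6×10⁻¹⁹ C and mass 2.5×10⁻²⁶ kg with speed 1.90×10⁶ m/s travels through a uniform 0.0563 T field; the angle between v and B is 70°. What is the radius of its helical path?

r ≈ 4.96 m

v⊥ = v sinθ = 1.90×10⁶·sin70° ≈ 1.785×10⁶ m/s.
r = m v⊥/(|q|B) = (2.5×10⁻²⁶)(1.785×10⁶)/((1.6×10⁻¹⁹)(0.0563)) ≈ 4.96 m.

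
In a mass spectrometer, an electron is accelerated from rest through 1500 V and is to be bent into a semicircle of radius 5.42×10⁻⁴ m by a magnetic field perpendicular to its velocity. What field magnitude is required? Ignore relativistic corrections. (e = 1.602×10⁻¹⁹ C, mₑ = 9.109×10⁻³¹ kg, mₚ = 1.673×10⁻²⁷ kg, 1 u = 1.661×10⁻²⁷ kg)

B ≈ 0.241 T

v = √(2|q|V/m) = √(2·1.602×10⁻¹⁹·1500/9.109×10⁻³¹) ≈ 2.297×10⁷ m/s.
B = mv/(|q|r) = (9.109×10⁻³¹)(2.297×10⁷)/((1.602×10⁻¹⁹)(5.42×10⁻⁴)) ≈ 0.241 T.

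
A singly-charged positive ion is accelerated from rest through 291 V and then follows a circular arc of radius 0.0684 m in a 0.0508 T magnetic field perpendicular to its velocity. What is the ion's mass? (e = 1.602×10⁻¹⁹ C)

m ≈ 3.32×10⁻²⁷ kg

Combine |q|V = ½mv² and r = mv/(|q|B): eliminate v to get m = qB²r²/(2V).
m = (1.602×10⁻¹⁹)(0.0508)²(0.0684)²/(2·291) ≈ 3.32×10⁻²⁷ kg.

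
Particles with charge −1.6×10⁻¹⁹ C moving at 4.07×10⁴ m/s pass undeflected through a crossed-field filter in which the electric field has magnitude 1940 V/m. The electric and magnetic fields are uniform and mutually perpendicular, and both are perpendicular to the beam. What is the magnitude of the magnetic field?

B = 0.0477 T

Balance of forces in the selector: qE = qvB ⇒ B = E/v.
B = 1940/4.07×10⁴ = 0.0477 T.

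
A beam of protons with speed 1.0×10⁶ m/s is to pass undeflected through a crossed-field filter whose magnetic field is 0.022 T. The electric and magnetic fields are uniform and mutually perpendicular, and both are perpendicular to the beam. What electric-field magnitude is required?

For straight-line motion qE = qvB, so E = vB.
E = 1.0×10⁶ × 0.022 = 2.2×10⁴ V/m.

E = 2.2×10⁴ V/m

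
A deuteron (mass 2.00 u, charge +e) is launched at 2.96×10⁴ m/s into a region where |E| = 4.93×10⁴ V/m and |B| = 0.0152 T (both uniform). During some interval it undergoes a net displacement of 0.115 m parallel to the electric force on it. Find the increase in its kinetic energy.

The magnetic force is always ⟂ v and does no work; only the electric force changes KE.
ΔKE = F_E · d = |q|E d = (1.602×10⁻¹⁹)(4.93×10⁴)(0.115) ≈ 9.08×10⁻¹⁶ J.

ΔKE ≈ 9.08×10⁻¹⁶ J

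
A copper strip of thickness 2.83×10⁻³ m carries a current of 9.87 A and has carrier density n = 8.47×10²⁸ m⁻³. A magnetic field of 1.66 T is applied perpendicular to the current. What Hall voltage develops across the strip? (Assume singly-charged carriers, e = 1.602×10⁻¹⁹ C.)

V_H ≈ 4.27×10⁻⁷ V

V_H = IB/(n e t).
V_H = (9.87)(1.66)/((8.47×10²⁸)(1.602×10⁻¹⁹)(2.83×10⁻³)) ≈ 4.27×10⁻⁷ V.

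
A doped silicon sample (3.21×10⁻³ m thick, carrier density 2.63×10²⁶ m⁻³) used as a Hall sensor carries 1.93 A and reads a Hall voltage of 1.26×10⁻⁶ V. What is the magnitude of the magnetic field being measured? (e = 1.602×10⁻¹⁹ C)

B ≈ 0.0883 T

From V_H = IB/(n e t), B = V_H n e t / I.
B = (1.26×10⁻⁶)(2.63×10²⁶)(1.602×10⁻¹⁹)(3.21×10⁻³)/1.93 ≈ 0.0883 T.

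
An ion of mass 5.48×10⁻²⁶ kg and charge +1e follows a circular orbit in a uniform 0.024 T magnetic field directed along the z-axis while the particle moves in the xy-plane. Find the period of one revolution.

The cyclotron period depends only on m, q, B: T = 2πm/(|q|B).
T = 2π(5.48×10⁻²⁶)/((1.602×10⁻¹⁹)(0.024)) ≈ 9.0×10⁻⁵ s.

T ≈ 9.0×10⁻⁵ s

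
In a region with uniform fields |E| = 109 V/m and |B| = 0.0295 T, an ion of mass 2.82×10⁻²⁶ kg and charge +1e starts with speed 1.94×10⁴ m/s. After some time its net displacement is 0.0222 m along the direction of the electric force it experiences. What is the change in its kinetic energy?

The magnetic force is always ⟂ v and does no work; only the electric force changes KE.
ΔKE = F_E · d = |q|E d = (1.602×10⁻¹⁹)(109)(0.0222) ≈ 3.88×10⁻¹⁹ J.

ΔKE ≈ 3.88×10⁻¹⁹ J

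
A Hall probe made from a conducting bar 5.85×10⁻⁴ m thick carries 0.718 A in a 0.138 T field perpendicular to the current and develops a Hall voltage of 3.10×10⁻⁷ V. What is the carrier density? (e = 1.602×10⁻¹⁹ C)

n ≈ 3.41×10²⁷ m⁻³

From V_H = IB/(n e t), n = IB/(V_H e t).
n = (0.718)(0.138)/((3.10×10⁻⁷)(1.602×10⁻¹⁹)(5.85×10⁻⁴)) ≈ 3.41×10²⁷ m⁻³.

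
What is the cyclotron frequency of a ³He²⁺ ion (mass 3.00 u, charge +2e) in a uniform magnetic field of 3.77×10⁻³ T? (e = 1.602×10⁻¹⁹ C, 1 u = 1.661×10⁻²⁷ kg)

f = |q|B/(2πm).
f = (3.204×10⁻¹⁹)(3.77×10⁻³)/(2π·4.983×10⁻²⁷) ≈ 3.86×10⁴ Hz.

f ≈ 3.86×10⁴ Hz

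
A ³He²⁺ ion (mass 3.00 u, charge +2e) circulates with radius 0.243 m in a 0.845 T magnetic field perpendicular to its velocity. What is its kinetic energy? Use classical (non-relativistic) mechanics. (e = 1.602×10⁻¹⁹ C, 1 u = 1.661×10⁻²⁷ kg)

KE ≈ 4.34×10⁻¹³ J

v = |q|Br/m, then KE = ½mv² = (qBr)²/(2m).
v = (3.204×10⁻¹⁹)(0.845)(0.243)/4.983×10⁻²⁷ ≈ 1.320×10⁷ m/s.
KE = ½(4.983×10⁻²⁷)(1.320×10⁷)² ≈ 4.34×10⁻¹³ J.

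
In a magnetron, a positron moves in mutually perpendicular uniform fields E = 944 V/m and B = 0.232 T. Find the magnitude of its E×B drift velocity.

In crossed fields the guiding centre drifts at v_d = |E×B|/B² = E/B, independent of charge and mass.
v_d = 944/0.232 = 4070 m/s.

v_d ≈ 4070 m/s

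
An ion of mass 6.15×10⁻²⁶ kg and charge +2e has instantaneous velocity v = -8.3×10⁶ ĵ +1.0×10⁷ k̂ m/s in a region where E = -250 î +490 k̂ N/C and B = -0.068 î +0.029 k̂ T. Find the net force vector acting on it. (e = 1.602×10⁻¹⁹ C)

v×B = (-2.41×10⁵, -6.80×10⁵, -5.64×10⁵) N/C.
E + v×B = (-2.41×10⁵, -6.80×10⁵, -5.64×10⁵) N/C.
F = q(E + v×B) = (3.204×10⁻¹⁹ C)·(-2.41×10⁵, -6.80×10⁵, -5.64×10⁵) = (-7.72×10⁻¹⁴, -2.18×10⁻¹³, -1.81×10⁻¹³) N.

F ≈ (-7.72×10⁻¹⁴, -2.18×10⁻¹³, -1.81×10⁻¹³) N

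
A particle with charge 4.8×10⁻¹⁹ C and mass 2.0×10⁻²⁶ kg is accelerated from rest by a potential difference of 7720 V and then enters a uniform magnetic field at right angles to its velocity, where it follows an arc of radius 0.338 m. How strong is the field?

v = √(2|q|V/m) = √(2·4.8×10⁻¹⁹·7720/2.0×10⁻²⁶) ≈ 6.087×10⁵ m/s.
B = mv/(|q|r) = (2.0×10⁻²⁶)(6.087×10⁵)/((4.8×10⁻¹⁹)(0.338)) ≈ 0.0750 T.

B ≈ 0.0750 T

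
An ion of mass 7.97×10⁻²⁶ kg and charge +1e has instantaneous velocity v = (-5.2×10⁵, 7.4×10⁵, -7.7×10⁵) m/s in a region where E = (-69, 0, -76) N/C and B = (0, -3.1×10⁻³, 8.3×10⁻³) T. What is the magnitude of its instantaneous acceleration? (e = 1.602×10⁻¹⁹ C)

|a| ≈ 1.18×10¹⁰ m/s²

v×B = (3760, 4320, 1610) N/C.
E + v×B = (3690, 4320, 1540) N/C.
F = q(E + v×B) = (1.602×10⁻¹⁹ C)·(3690, 4320, 1540) = (5.90×10⁻¹⁶, 6.91×10⁻¹⁶, 2.46×10⁻¹⁶) N.
|a| = |F|/m = 9.420×10⁻¹⁶/7.97×10⁻²⁶ ≈ 1.18×10¹⁰ m/s².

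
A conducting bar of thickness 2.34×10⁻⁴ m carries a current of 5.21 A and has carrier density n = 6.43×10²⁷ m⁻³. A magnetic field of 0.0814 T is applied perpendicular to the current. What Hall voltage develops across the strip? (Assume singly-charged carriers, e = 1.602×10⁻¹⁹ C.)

V_H ≈ 1.76×10⁻⁶ V

V_H = IB/(n e t).
V_H = (5.21)(0.0814)/((6.43×10²⁷)(1.602×10⁻¹⁹)(2.34×10⁻⁴)) ≈ 1.76×10⁻⁶ V.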